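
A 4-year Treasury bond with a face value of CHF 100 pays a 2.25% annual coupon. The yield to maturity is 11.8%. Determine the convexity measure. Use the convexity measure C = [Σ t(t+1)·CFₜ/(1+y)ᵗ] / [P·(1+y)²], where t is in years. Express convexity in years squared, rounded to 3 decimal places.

With y = 0.118:
  t   CF        PV=CF/(1+0.118)^t    t·PV        t(t+1)·PV
  1         2.25         2.0125         2.0125           4.0250
  2         2.25         1.8001         3.6002          10.8007
  3         2.25         1.6101         4.8303          19.3214
  4       102.25        65.4480       261.7918       1,308.9592
  Σ                     70.8707       272.2349       1,343.1063
P = 70.8707.
Convexity = Σ t(t+1)·PV / [P·(1+y)²] = 1,343.1063 / (70.8707 × 1.249924) = 15.16212.

15.162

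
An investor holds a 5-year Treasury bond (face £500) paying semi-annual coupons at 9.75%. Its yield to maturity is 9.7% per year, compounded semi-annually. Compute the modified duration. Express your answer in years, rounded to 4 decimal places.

3.8863 years

Periodic yield y = 0.0485. First find Macaulay duration:
  t   CF        PV=CF/(1+0.0485)^t    t·PV
  1       24.375        23.2475        23.2475
  2       24.375        22.1721        44.3443
  3       24.375        21.1465        63.4396
  4       24.375        20.1684        80.6735
  5       24.375        19.2355        96.1773
  6       24.375        18.3457       110.0741
  7       24.375        17.4971       122.4796
  8       24.375        16.6877       133.5018
  9       24.375        15.9158       143.2423
  10     524.375       326.5560     3,265.5597
  Σ                    500.9723     4,082.7397
P = 500.9723; Macaulay duration = 4,082.7397 / 500.9723 = 8.14963 half-year periods = 4.07482 years.
Modified duration = D_Mac / (1 + y) = 4.07482 / 1.0485 = 3.88633 years.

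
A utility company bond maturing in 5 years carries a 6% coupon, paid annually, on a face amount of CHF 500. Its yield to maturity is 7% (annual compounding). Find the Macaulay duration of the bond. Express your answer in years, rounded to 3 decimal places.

Periodic yield y = 0.07. Discount each cash flow and weight by its year:
  t   CF        PV=CF/(1+0.07)^t    t·PV
  1        30.00        28.0374        28.0374
  2        30.00        26.2032        52.4063
  3        30.00        24.4889        73.4668
  4        30.00        22.8869        91.5474
  5       530.00       377.8827     1,889.4134
  Σ                    479.4990     2,134.8713
Price P = Σ PV = 479.4990.
Macaulay duration = Σ(t·PV) / P = 2,134.8713 / 479.4990 = 4.45230 years.

4.452 years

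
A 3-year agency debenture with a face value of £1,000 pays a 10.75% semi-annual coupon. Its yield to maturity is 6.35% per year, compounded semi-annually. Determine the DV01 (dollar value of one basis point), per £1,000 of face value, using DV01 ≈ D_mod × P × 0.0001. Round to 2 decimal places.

£0.29

Periodic yield y = 0.03175.
  t   CF        PV=CF/(1+0.03175)^t    t·PV
  1        53.75        52.0960        52.0960
  2        53.75        50.4928       100.9856
  3        53.75        48.9390       146.8170
  4        53.75        47.4330       189.7320
  5        53.75        45.9733       229.8667
  6     1,053.75       873.5559     5,241.3357
  Σ                  1,118.4900     5,960.8329
P = 1,118.4900; D_Mac = 5.32936 half-year periods = 2.66468 yrs; D_mod = 2.58268 yrs.
DV01 ≈ 2.58268 × 1,118.4900 × 0.0001 = 0.288870.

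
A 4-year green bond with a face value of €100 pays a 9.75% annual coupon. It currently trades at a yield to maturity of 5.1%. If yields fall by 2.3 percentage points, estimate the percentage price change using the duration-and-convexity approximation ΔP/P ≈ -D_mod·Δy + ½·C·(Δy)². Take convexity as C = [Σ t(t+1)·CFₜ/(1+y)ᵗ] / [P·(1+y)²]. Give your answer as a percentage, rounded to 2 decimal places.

+8.15%

With y = 0.051:
  t   CF        PV=CF/(1+0.051)^t    t·PV        t(t+1)·PV
  1         9.75         9.2769         9.2769          18.5538
  2         9.75         8.8267        17.6534          52.9603
  3         9.75         8.3984        25.1952         100.7808
  4       109.75        89.9484       359.7938       1,798.9689
  Σ                    116.4504       411.9193       1,971.2638
P = 116.4504; D_Mac = 3.53729 yrs; D_mod = 3.36564 yrs; C = 15.32492.
Duration effect: -3.36564 × (-0.023) = +0.077410
Convexity effect: 0.5 × 15.32492 × (-0.023)² = +0.0040534
ΔP/P ≈ +0.077410 + 0.0040534 = +0.081463 = +8.1463%.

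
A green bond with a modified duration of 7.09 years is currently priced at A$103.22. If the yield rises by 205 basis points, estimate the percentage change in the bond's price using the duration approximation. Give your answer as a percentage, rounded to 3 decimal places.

Duration approximation: ΔP/P ≈ -D_mod · Δy = -7.09 × (+0.0205) = -0.145345.
As a percentage: -14.5345%.

-14.535%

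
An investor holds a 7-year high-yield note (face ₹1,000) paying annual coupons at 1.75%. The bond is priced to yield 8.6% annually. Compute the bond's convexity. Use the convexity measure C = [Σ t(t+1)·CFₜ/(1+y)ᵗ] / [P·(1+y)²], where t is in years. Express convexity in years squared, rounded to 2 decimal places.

With y = 0.086:
  t   CF        PV=CF/(1+0.086)^t    t·PV        t(t+1)·PV
  1        17.50        16.1142        16.1142          32.2284
  2        17.50        14.8381        29.6762          89.0286
  3        17.50        13.6631        40.9892         163.9569
  4        17.50        12.5811        50.3244         251.6221
  5        17.50        11.5848        57.9241         347.5443
  6        17.50        10.6674        64.0045         448.0313
  7     1,017.50       571.1177     3,997.8241      31,982.5928
  Σ                    650.5664     4,256.8567      33,315.0044
P = 650.5664.
Convexity = Σ t(t+1)·PV / [P·(1+y)²] = 33,315.0044 / (650.5664 × 1.179396) = 43.41988.

43.42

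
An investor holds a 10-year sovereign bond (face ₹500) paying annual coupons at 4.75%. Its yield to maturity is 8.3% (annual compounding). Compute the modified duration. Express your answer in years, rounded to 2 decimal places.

Periodic yield y = 0.083. First find Macaulay duration:
  t   CF        PV=CF/(1+0.083)^t    t·PV
  1        23.75        21.9298        21.9298
  2        23.75        20.2491        40.4983
  3        23.75        18.6973        56.0918
  4        23.75        17.2643        69.0573
  5        23.75        15.9412        79.7061
  6        23.75        14.7195        88.3170
  7        23.75        13.5914        95.1398
  8        23.75        12.5498       100.3982
  9        23.75        11.5880       104.2918
  10      523.75       235.9606     2,359.6059
  Σ                    382.4910     3,015.0360
P = 382.4910; Macaulay duration = 3,015.0360 / 382.4910 = 7.88263 years.
Modified duration = D_Mac / (1 + y) = 7.88263 / 1.083 = 7.27852 years.

7.28 years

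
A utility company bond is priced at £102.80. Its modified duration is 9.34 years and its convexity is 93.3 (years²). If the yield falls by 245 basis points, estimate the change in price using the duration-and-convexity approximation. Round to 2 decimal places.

+£26.40

Duration effect: -D_mod·Δy = -9.34 × (-0.0245) = +0.228830
Convexity effect: ½·C·(Δy)² = 0.5 × 93.3 × (-0.0245)² = +0.0280016625
ΔP/P ≈ +0.228830 + 0.0280016625 = +0.2568316625
ΔP ≈ 102.80 × (+0.2568316625) = +26.402294905.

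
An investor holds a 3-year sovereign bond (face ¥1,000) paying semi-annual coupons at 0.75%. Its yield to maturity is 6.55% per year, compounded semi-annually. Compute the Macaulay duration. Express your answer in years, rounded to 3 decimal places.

Periodic yield y = 0.03275. Discount each cash flow and weight by its period:
  t   CF        PV=CF/(1+0.03275)^t    t·PV
  1         3.75         3.6311         3.6311
  2         3.75         3.5159         7.0319
  3         3.75         3.4044        10.2133
  4         3.75         3.2965        13.1859
  5         3.75         3.1919        15.9597
  6     1,003.75       827.2835     4,963.7007
  Σ                    844.3233     5,013.7226
Price P = Σ PV = 844.3233.
Macaulay duration = Σ(t·PV) / P = 5,013.7226 / 844.3233 = 5.93815 half-year periods.
In years: 5.93815 / 2 = 2.96908 years.

2.969 years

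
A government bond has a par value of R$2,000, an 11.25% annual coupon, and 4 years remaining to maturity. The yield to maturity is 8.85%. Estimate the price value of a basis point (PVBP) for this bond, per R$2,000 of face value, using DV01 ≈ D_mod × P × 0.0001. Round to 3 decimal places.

Periodic yield y = 0.0885.
  t   CF        PV=CF/(1+0.0885)^t    t·PV
  1       225.00       206.7065       206.7065
  2       225.00       189.9003       379.8006
  3       225.00       174.4605       523.3816
  4     2,225.00     1,584.9526     6,339.8104
  Σ                  2,156.0199     7,449.6992
P = 2,156.0199; D_Mac = 3.45530 yrs; D_mod = 3.17437 yrs.
DV01 ≈ 3.17437 × 2,156.0199 × 0.0001 = 0.684400.

R$0.684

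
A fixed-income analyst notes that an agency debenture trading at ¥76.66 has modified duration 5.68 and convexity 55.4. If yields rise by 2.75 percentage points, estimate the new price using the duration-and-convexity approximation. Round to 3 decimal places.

¥66.292

Duration effect: -D_mod·Δy = -5.68 × (+0.0275) = -0.156200
Convexity effect: ½·C·(Δy)² = 0.5 × 55.4 × (0.0275)² = +0.020948125
ΔP/P ≈ -0.156200 + 0.020948125 = -0.135251875
New price ≈ 76.66 × (1 - 0.135251875) = 66.2915912625.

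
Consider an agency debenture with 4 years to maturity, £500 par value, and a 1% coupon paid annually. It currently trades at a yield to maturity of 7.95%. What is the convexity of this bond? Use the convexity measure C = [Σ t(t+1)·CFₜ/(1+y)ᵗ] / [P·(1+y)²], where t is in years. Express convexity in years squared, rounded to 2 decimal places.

16.77

With y = 0.0795:
  t   CF        PV=CF/(1+0.0795)^t    t·PV        t(t+1)·PV
  1         5.00         4.6318         4.6318           9.2635
  2         5.00         4.2907         8.5813          25.7440
  3         5.00         3.9747        11.9240          47.6961
  4       505.00       371.8783     1,487.5130       7,437.5652
  Σ                    384.7754     1,512.6502       7,520.2689
P = 384.7754.
Convexity = Σ t(t+1)·PV / [P·(1+y)²] = 7,520.2689 / (384.7754 × 1.165320) = 16.77184.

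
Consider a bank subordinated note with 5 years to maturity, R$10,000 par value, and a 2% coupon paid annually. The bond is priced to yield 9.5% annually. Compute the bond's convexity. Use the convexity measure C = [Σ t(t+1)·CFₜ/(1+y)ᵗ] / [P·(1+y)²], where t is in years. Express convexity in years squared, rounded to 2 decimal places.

23.47

With y = 0.095:
  t   CF        PV=CF/(1+0.095)^t    t·PV        t(t+1)·PV
  1       200.00       182.6484       182.6484         365.2968
  2       200.00       166.8022       333.6044       1,000.8132
  3       200.00       152.3308       456.9923       1,827.9692
  4       200.00       139.1149       556.4594       2,782.2972
  5    10,200.00     6,479.3222    32,396.6109     194,379.6656
  Σ                  7,120.2184    33,926.3155     200,356.0420
P = 7,120.2184.
Convexity = Σ t(t+1)·PV / [P·(1+y)²] = 200,356.0420 / (7,120.2184 × 1.199025) = 23.46826.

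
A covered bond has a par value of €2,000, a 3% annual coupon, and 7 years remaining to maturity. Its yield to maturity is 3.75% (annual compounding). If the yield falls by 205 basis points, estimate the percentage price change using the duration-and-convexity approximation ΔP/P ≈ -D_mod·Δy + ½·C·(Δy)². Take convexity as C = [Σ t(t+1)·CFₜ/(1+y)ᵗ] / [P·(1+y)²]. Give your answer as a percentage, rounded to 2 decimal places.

With y = 0.0375:
  t   CF        PV=CF/(1+0.0375)^t    t·PV        t(t+1)·PV
  1        60.00        57.8313        57.8313         115.6627
  2        60.00        55.7410       111.4821         334.4462
  3        60.00        53.7263       161.1789         644.7156
  4        60.00        51.7844       207.1375       1,035.6877
  5        60.00        49.9127       249.5633       1,497.3798
  6        60.00        48.1086       288.6515       2,020.5607
  7     2,060.00     1,592.0272    11,144.1904      89,153.5230
  Σ                  1,909.1315    12,220.0351      94,801.9758
P = 1,909.1315; D_Mac = 6.40083 yrs; D_mod = 6.16948 yrs; C = 46.13232.
Duration effect: -6.16948 × (-0.0205) = +0.126474
Convexity effect: 0.5 × 46.13232 × (-0.0205)² = +0.0096936
ΔP/P ≈ +0.126474 + 0.0096936 = +0.136168 = +13.6168%.

+13.62%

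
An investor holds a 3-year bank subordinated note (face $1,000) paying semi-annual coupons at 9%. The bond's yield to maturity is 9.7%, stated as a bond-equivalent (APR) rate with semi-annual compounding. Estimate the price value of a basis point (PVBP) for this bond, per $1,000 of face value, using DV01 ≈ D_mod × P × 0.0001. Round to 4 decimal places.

Periodic yield y = 0.0485.
  t   CF        PV=CF/(1+0.0485)^t    t·PV
  1        45.00        42.9185        42.9185
  2        45.00        40.9332        81.8664
  3        45.00        39.0398       117.1193
  4        45.00        37.2339       148.9357
  5        45.00        35.5116       177.5580
  6     1,045.00       786.5126     4,719.0756
  Σ                    982.1495     5,287.4734
P = 982.1495; D_Mac = 5.38357 half-year periods = 2.69179 yrs; D_mod = 2.56727 yrs.
DV01 ≈ 2.56727 × 982.1495 × 0.0001 = 0.252145.

$0.2521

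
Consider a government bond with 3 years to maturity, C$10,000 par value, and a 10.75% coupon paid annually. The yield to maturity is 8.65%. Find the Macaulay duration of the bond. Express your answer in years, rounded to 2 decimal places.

Periodic yield y = 0.0865. Discount each cash flow and weight by its year:
  t   CF        PV=CF/(1+0.0865)^t    t·PV
  1     1,075.00       989.4156       989.4156
  2     1,075.00       910.6448     1,821.2896
  3    11,075.00     8,634.8449    25,904.5348
  Σ                 10,534.9053    28,715.2399
Price P = Σ PV = 10,534.9053.
Macaulay duration = Σ(t·PV) / P = 28,715.2399 / 10,534.9053 = 2.72572 years.

2.73 years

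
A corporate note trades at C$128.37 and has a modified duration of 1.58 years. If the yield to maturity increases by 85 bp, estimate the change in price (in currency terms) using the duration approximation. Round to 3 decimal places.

Duration approximation: ΔP/P ≈ -D_mod · Δy = -1.58 × (+0.0085) = -0.013430.
ΔP ≈ 128.37 × (-0.013430) = -1.7240091.

-C$1.724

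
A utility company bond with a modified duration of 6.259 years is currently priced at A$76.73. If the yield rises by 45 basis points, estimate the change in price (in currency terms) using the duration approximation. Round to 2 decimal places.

-A$2.16

Duration approximation: ΔP/P ≈ -D_mod · Δy = -6.259 × (+0.0045) = -0.0281655.
ΔP ≈ 76.73 × (-0.0281655) = -2.161138815.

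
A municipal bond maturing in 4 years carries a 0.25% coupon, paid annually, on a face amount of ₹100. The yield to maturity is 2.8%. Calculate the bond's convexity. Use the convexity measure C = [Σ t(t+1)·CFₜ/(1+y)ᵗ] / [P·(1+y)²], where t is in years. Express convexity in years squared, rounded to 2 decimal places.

With y = 0.028:
  t   CF        PV=CF/(1+0.028)^t    t·PV        t(t+1)·PV
  1         0.25         0.2432         0.2432           0.4864
  2         0.25         0.2366         0.4731           1.4194
  3         0.25         0.2301         0.6904           2.7615
  4       100.25        89.7660       359.0640       1,795.3202
  Σ                     90.4759       360.4707       1,799.9875
P = 90.4759.
Convexity = Σ t(t+1)·PV / [P·(1+y)²] = 1,799.9875 / (90.4759 × 1.056784) = 18.82567.

18.83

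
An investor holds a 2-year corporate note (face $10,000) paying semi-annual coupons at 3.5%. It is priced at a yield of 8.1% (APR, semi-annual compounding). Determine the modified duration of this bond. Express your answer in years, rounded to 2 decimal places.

1.87 years

Periodic yield y = 0.0405. First find Macaulay duration:
  t   CF        PV=CF/(1+0.0405)^t    t·PV
  1       175.00       168.1884       168.1884
  2       175.00       161.6419       323.2838
  3       175.00       155.3502       466.0506
  4    10,175.00     8,680.9265    34,723.7060
  Σ                  9,166.1069    35,681.2287
P = 9,166.1069; Macaulay duration = 35,681.2287 / 9,166.1069 = 3.89274 half-year periods = 1.94637 years.
Modified duration = D_Mac / (1 + y) = 1.94637 / 1.0405 = 1.87061 years.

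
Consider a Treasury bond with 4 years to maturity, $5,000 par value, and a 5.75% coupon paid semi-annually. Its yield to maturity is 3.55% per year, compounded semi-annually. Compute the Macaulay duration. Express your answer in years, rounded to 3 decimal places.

Periodic yield y = 0.01775. Discount each cash flow and weight by its period:
  t   CF        PV=CF/(1+0.01775)^t    t·PV
  1       143.75       141.2429       141.2429
  2       143.75       138.7796       277.5592
  3       143.75       136.3592       409.0777
  4       143.75       133.9811       535.9242
  5       143.75       131.6444       658.2219
  6       143.75       129.3484       776.0906
  7       143.75       127.0925       889.6478
  8     5,143.75     4,468.3889    35,747.1112
  Σ                  5,406.8371    39,434.8755
Price P = Σ PV = 5,406.8371.
Macaulay duration = Σ(t·PV) / P = 39,434.8755 / 5,406.8371 = 7.29352 half-year periods.
In years: 7.29352 / 2 = 3.64676 years.

3.647 years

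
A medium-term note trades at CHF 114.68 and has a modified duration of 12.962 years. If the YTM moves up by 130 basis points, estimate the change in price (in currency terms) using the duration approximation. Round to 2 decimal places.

Duration approximation: ΔP/P ≈ -D_mod · Δy = -12.962 × (+0.013) = -0.168506.
ΔP ≈ 114.68 × (-0.168506) = -19.32426808.

-CHF 19.32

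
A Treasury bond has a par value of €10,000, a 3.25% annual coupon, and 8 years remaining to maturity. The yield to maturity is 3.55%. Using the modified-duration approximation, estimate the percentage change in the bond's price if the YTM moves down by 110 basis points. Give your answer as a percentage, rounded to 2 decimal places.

Periodic yield y = 0.0355. Modified duration first:
  t   CF        PV=CF/(1+0.0355)^t    t·PV
  1       325.00       313.8580       313.8580
  2       325.00       303.0981       606.1961
  3       325.00       292.7070       878.1209
  4       325.00       282.6721     1,130.6884
  5       325.00       272.9813     1,364.9063
  6       325.00       263.6227     1,581.7360
  7       325.00       254.5849     1,782.0943
  8    10,325.00     7,810.6870    62,485.4960
  Σ                  9,794.2110    70,143.0960
P = 9,794.2110; D_Mac = 7.16169 yrs; D_mod = 7.16169/(1+0.0355) = 6.91617 yrs.
ΔP/P ≈ -D_mod · Δy = -6.91617 × (-0.011) = +0.076078 = +7.6078%.

+7.61%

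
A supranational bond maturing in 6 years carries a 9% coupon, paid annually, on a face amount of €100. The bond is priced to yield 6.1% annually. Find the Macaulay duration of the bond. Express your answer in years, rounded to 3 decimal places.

Periodic yield y = 0.061. Discount each cash flow and weight by its year:
  t   CF        PV=CF/(1+0.061)^t    t·PV
  1         9.00         8.4826         8.4826
  2         9.00         7.9949        15.9898
  3         9.00         7.5352        22.6057
  4         9.00         7.1020        28.4080
  5         9.00         6.6937        33.4684
  6       109.00        76.4072       458.4431
  Σ                    114.2155       567.3976
Price P = Σ PV = 114.2155.
Macaulay duration = Σ(t·PV) / P = 567.3976 / 114.2155 = 4.96778 years.

4.968 years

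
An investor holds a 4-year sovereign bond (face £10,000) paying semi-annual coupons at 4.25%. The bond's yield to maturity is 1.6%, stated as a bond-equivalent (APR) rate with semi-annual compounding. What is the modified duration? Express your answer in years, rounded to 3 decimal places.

Periodic yield y = 0.008. First find Macaulay duration:
  t   CF        PV=CF/(1+0.008)^t    t·PV
  1       212.50       210.8135       210.8135
  2       212.50       209.1404       418.2807
  3       212.50       207.4805       622.4416
  4       212.50       205.8339       823.3354
  5       212.50       204.2003     1,021.0013
  6       212.50       202.5796     1,215.4777
  7       212.50       200.9718     1,406.8029
  8    10,212.50     9,581.8157    76,654.5255
  Σ                 11,022.8356    82,372.6786
P = 11,022.8356; Macaulay duration = 82,372.6786 / 11,022.8356 = 7.47291 half-year periods = 3.73646 years.
Modified duration = D_Mac / (1 + y) = 3.73646 / 1.008 = 3.70680 years.

3.707 years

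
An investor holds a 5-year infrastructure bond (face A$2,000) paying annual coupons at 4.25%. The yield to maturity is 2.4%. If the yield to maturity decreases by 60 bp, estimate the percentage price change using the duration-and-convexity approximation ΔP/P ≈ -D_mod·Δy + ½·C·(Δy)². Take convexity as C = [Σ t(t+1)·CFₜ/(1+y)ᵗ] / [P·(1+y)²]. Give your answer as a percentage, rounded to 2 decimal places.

With y = 0.024:
  t   CF        PV=CF/(1+0.024)^t    t·PV        t(t+1)·PV
  1        85.00        83.0078        83.0078         166.0156
  2        85.00        81.0623       162.1246         486.3739
  3        85.00        79.1624       237.4873         949.9490
  4        85.00        77.3070       309.2282       1,546.1410
  5     2,085.00     1,851.8520     9,259.2600      55,555.5602
  Σ                  2,172.3916    10,051.1079      58,704.0397
P = 2,172.3916; D_Mac = 4.62675 yrs; D_mod = 4.51831 yrs; C = 25.77092.
Duration effect: -4.51831 × (-0.006) = +0.027110
Convexity effect: 0.5 × 25.77092 × (-0.006)² = +0.0004639
ΔP/P ≈ +0.027110 + 0.0004639 = +0.027574 = +2.7574%.

+2.76%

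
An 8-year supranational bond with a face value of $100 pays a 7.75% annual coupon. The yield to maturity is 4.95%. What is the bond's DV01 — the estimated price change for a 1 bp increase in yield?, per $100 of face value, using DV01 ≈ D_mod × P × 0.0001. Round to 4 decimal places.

$0.0721

Periodic yield y = 0.0495.
  t   CF        PV=CF/(1+0.0495)^t    t·PV
  1         7.75         7.3845         7.3845
  2         7.75         7.0362        14.0724
  3         7.75         6.7043        20.1129
  4         7.75         6.3881        25.5524
  5         7.75         6.0868        30.4340
  6         7.75         5.7997        34.7983
  7         7.75         5.5262        38.6832
  8       107.75        73.2079       585.6629
  Σ                    118.1336       756.7007
P = 118.1336; D_Mac = 6.40546 yrs; D_mod = 6.10335 yrs.
DV01 ≈ 6.10335 × 118.1336 × 0.0001 = 0.072101.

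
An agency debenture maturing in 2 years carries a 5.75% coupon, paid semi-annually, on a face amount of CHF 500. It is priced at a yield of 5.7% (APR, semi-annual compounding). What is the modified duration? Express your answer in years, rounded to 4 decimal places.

Periodic yield y = 0.0285. First find Macaulay duration:
  t   CF        PV=CF/(1+0.0285)^t    t·PV
  1       14.375        13.9767        13.9767
  2       14.375        13.5894        27.1787
  3       14.375        13.2128        39.6384
  4      514.375       459.6875     1,838.7499
  Σ                    500.4663     1,919.5437
P = 500.4663; Macaulay duration = 1,919.5437 / 500.4663 = 3.83551 half-year periods = 1.91776 years.
Modified duration = D_Mac / (1 + y) = 1.91776 / 1.0285 = 1.86461 years.

1.8646 years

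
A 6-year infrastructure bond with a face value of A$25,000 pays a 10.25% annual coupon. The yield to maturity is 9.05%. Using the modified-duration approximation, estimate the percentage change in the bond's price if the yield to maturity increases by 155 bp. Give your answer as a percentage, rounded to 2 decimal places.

Periodic yield y = 0.0905. Modified duration first:
  t   CF        PV=CF/(1+0.0905)^t    t·PV
  1     2,562.50     2,349.8395     2,349.8395
  2     2,562.50     2,154.8276     4,309.6552
  3     2,562.50     1,975.9997     5,927.9990
  4     2,562.50     1,812.0125     7,248.0501
  5     2,562.50     1,661.6346     8,308.1730
  6    27,562.50    16,389.4578    98,336.7470
  Σ                 26,343.7717   126,480.4638
P = 26,343.7717; D_Mac = 4.80115 yrs; D_mod = 4.80115/(1+0.0905) = 4.40271 yrs.
ΔP/P ≈ -D_mod · Δy = -4.40271 × (+0.0155) = -0.068242 = -6.8242%.

-6.82%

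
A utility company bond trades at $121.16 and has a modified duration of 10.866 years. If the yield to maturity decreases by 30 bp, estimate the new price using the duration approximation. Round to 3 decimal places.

Duration approximation: ΔP/P ≈ -D_mod · Δy = -10.866 × (-0.003) = +0.032598.
New price ≈ 121.16 × (1 + 0.032598) = 125.10957368.

$125.110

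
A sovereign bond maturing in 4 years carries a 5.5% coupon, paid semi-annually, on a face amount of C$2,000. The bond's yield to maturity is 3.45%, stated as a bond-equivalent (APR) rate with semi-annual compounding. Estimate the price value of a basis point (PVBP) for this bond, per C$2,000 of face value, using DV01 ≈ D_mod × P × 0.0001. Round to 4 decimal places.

C$0.7743

Periodic yield y = 0.01725.
  t   CF        PV=CF/(1+0.01725)^t    t·PV
  1        55.00        54.0673        54.0673
  2        55.00        53.1505       106.3010
  3        55.00        52.2492       156.7476
  4        55.00        51.3632       205.4527
  5        55.00        50.4922       252.4609
  6        55.00        49.6360       297.8158
  7        55.00        48.7943       341.5599
  8     2,055.00     1,792.2155    14,337.7243
  Σ                  2,151.9682    15,752.1295
P = 2,151.9682; D_Mac = 7.31987 half-year periods = 3.65994 yrs; D_mod = 3.59787 yrs.
DV01 ≈ 3.59787 × 2,151.9682 × 0.0001 = 0.774251.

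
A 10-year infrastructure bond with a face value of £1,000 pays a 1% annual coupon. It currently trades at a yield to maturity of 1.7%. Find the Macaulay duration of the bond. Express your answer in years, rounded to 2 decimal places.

9.55 years

Periodic yield y = 0.017. Discount each cash flow and weight by its year:
  t   CF        PV=CF/(1+0.017)^t    t·PV
  1        10.00         9.8328         9.8328
  2        10.00         9.6685        19.3370
  3        10.00         9.5069        28.5206
  4        10.00         9.3479        37.3918
  5        10.00         9.1917        45.9584
  6        10.00         9.0380        54.2282
  7        10.00         8.8870        62.2087
  8        10.00         8.7384        69.9073
  9        10.00         8.5923        77.3311
  10    1,010.00       853.3198     8,533.1984
  Σ                    936.1234     8,937.9143
Price P = Σ PV = 936.1234.
Macaulay duration = Σ(t·PV) / P = 8,937.9143 / 936.1234 = 9.54779 years.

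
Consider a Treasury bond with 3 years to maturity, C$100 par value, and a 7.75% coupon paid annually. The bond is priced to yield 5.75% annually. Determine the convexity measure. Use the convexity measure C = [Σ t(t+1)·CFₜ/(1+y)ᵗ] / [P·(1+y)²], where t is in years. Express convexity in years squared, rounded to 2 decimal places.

9.76

With y = 0.0575:
  t   CF        PV=CF/(1+0.0575)^t    t·PV        t(t+1)·PV
  1         7.75         7.3286         7.3286          14.6572
  2         7.75         6.9301        13.8602          41.5807
  3       107.75        91.1121       273.3364       1,093.3454
  Σ                    105.3708       294.5252       1,149.5834
P = 105.3708.
Convexity = Σ t(t+1)·PV / [P·(1+y)²] = 1,149.5834 / (105.3708 × 1.118306) = 9.75572.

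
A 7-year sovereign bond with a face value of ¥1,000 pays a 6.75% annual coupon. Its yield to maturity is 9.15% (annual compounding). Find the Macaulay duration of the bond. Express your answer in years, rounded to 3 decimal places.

5.714 years

Periodic yield y = 0.0915. Discount each cash flow and weight by its year:
  t   CF        PV=CF/(1+0.0915)^t    t·PV
  1        67.50        61.8415        61.8415
  2        67.50        56.6574       113.3147
  3        67.50        51.9078       155.7234
  4        67.50        47.5564       190.2255
  5        67.50        43.5698       217.8488
  6        67.50        39.9173       239.5039
  7     1,067.50       578.3646     4,048.5522
  Σ                    879.8147     5,027.0100
Price P = Σ PV = 879.8147.
Macaulay duration = Σ(t·PV) / P = 5,027.0100 / 879.8147 = 5.71371 years.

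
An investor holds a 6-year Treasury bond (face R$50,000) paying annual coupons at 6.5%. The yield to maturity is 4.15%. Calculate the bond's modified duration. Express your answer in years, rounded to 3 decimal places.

5.002 years

Periodic yield y = 0.0415. First find Macaulay duration:
  t   CF        PV=CF/(1+0.0415)^t    t·PV
  1     3,250.00     3,120.4993     3,120.4993
  2     3,250.00     2,996.1587     5,992.3174
  3     3,250.00     2,876.7726     8,630.3179
  4     3,250.00     2,762.1437    11,048.5747
  5     3,250.00     2,652.0823    13,260.4113
  6    53,250.00    41,721.8893   250,331.3358
  Σ                 56,129.5458   292,383.4563
P = 56,129.5458; Macaulay duration = 292,383.4563 / 56,129.5458 = 5.20908 years.
Modified duration = D_Mac / (1 + y) = 5.20908 / 1.0415 = 5.00152 years.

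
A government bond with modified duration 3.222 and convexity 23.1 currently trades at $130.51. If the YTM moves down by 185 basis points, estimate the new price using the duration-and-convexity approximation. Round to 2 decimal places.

$138.81

Duration effect: -D_mod·Δy = -3.222 × (-0.0185) = +0.059607
Convexity effect: ½·C·(Δy)² = 0.5 × 23.1 × (-0.0185)² = +0.0039529875
ΔP/P ≈ +0.059607 + 0.0039529875 = +0.0635599875
New price ≈ 130.51 × (1 + 0.0635599875) = 138.805213968625.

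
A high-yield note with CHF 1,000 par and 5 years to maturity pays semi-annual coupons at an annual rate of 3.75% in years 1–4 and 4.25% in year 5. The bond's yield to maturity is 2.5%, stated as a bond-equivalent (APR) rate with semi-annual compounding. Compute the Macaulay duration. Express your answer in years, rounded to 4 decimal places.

4.6196 years

Periodic yield y = 0.0125. Discount each cash flow and weight by its period:
  t   CF        PV=CF/(1+0.0125)^t    t·PV
  1        18.75        18.5185        18.5185
  2        18.75        18.2899        36.5798
  3        18.75        18.0641        54.1923
  4        18.75        17.8411        71.3643
  5        18.75        17.6208        88.1041
  6        18.75        17.4033       104.4197
  7        18.75        17.1884       120.3190
  8        18.75        16.9762       135.8098
  9        21.25        19.0022       171.0197
  10    1,021.25       901.9485     9,019.4852
  Σ                  1,062.8530     9,819.8123
Price P = Σ PV = 1,062.8530.
Macaulay duration = Σ(t·PV) / P = 9,819.8123 / 1,062.8530 = 9.23911 half-year periods.
In years: 9.23911 / 2 = 4.61955 years.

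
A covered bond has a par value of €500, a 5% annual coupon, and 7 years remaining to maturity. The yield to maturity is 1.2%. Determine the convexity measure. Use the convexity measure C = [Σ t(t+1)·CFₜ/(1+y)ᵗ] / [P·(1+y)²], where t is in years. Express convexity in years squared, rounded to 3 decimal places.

46.249

With y = 0.012:
  t   CF        PV=CF/(1+0.012)^t    t·PV        t(t+1)·PV
  1        25.00        24.7036        24.7036          49.4071
  2        25.00        24.4106        48.8213         146.4638
  3        25.00        24.1212        72.3635         289.4541
  4        25.00        23.8352        95.3406         476.7031
  5        25.00        23.5525       117.7626         706.5757
  6        25.00        23.2732       139.6395         977.4763
  7       525.00       482.9428     3,380.5998      27,044.7981
  Σ                    626.8391     3,879.2308      29,690.8781
P = 626.8391.
Convexity = Σ t(t+1)·PV / [P·(1+y)²] = 29,690.8781 / (626.8391 × 1.024144) = 46.24938.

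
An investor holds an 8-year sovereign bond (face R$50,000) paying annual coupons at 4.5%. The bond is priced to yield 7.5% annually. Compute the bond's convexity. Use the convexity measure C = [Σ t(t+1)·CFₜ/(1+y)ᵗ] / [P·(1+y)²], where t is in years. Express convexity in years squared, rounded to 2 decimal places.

With y = 0.075:
  t   CF        PV=CF/(1+0.075)^t    t·PV        t(t+1)·PV
  1     2,250.00     2,093.0233     2,093.0233       4,186.0465
  2     2,250.00     1,946.9984     3,893.9968      11,681.9903
  3     2,250.00     1,811.1613     5,433.4838      21,733.9354
  4     2,250.00     1,684.8012     6,739.2048      33,696.0238
  5     2,250.00     1,567.2569     7,836.2846      47,017.7077
  6     2,250.00     1,457.9134     8,747.4805      61,232.3635
  7     2,250.00     1,356.1985     9,493.3897      75,947.1175
  8    52,250.00    29,296.6917   234,373.5336   2,109,361.8020
  Σ                 41,214.0447   278,610.3970   2,364,856.9867
P = 41,214.0447.
Convexity = Σ t(t+1)·PV / [P·(1+y)²] = 2,364,856.9867 / (41,214.0447 × 1.155625) = 49.65268.

49.65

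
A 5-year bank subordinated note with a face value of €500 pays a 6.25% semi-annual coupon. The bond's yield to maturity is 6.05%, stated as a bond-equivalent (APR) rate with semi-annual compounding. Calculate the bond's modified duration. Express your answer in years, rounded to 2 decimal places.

4.25 years

Periodic yield y = 0.03025. First find Macaulay duration:
  t   CF        PV=CF/(1+0.03025)^t    t·PV
  1       15.625        15.1662        15.1662
  2       15.625        14.7209        29.4418
  3       15.625        14.2887        42.8660
  4       15.625        13.8691        55.4766
  5       15.625        13.4619        67.3096
  6       15.625        13.0667        78.3999
  7       15.625        12.6830        88.7809
  8       15.625        12.3106        98.4848
  9       15.625        11.9491       107.5422
  10     515.625       382.7434     3,827.4342
  Σ                    504.2597     4,410.9022
P = 504.2597; Macaulay duration = 4,410.9022 / 504.2597 = 8.74728 half-year periods = 4.37364 years.
Modified duration = D_Mac / (1 + y) = 4.37364 / 1.03025 = 4.24522 years.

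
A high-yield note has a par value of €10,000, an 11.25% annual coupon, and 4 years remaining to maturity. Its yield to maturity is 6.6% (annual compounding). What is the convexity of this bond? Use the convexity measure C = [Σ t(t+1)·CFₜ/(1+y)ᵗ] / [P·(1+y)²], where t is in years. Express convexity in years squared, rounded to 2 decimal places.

With y = 0.066:
  t   CF        PV=CF/(1+0.066)^t    t·PV        t(t+1)·PV
  1     1,125.00     1,055.3471     1,055.3471       2,110.6942
  2     1,125.00       990.0067     1,980.0133       5,940.0399
  3     1,125.00       928.7117     2,786.1350      11,144.5402
  4    11,125.00     8,615.3158    34,461.2632     172,306.3158
  Σ                 11,589.3812    40,282.7586     191,501.5901
P = 11,589.3812.
Convexity = Σ t(t+1)·PV / [P·(1+y)²] = 191,501.5901 / (11,589.3812 × 1.136356) = 14.54112.

14.54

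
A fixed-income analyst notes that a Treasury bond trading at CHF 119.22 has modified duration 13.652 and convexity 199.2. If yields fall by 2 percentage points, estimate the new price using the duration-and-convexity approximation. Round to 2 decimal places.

CHF 156.52

Duration effect: -D_mod·Δy = -13.652 × (-0.02) = +0.273040
Convexity effect: ½·C·(Δy)² = 0.5 × 199.2 × (-0.02)² = +0.0398400
ΔP/P ≈ +0.273040 + 0.0398400 = +0.312880
New price ≈ 119.22 × (1 + 0.312880) = 156.5215536.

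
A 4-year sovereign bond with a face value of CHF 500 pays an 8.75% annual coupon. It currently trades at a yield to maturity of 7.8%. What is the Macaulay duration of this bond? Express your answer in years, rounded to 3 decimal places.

3.550 years

Periodic yield y = 0.078. Discount each cash flow and weight by its year:
  t   CF        PV=CF/(1+0.078)^t    t·PV
  1        43.75        40.5844        40.5844
  2        43.75        37.6479        75.2958
  3        43.75        34.9238       104.7715
  4       543.75       402.6468     1,610.5871
  Σ                    515.8029     1,831.2388
Price P = Σ PV = 515.8029.
Macaulay duration = Σ(t·PV) / P = 1,831.2388 / 515.8029 = 3.55027 years.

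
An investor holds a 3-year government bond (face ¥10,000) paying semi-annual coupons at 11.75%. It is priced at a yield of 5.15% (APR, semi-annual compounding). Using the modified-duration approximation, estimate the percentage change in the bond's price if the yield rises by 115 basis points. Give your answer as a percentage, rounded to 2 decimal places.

-2.97%

Periodic yield y = 0.02575. Modified duration first:
  t   CF        PV=CF/(1+0.02575)^t    t·PV
  1       587.50       572.7516       572.7516
  2       587.50       558.3735     1,116.7471
  3       587.50       544.3564     1,633.0691
  4       587.50       530.6911     2,122.7642
  5       587.50       517.3688     2,586.8440
  6    10,587.50     9,089.5895    54,537.5369
  Σ                 11,813.1309    62,569.7129
P = 11,813.1309; D_Mac = 5.29662 half-year periods = 2.64831 yrs; D_mod = 2.64831/(1+0.02575) = 2.58183 yrs.
ΔP/P ≈ -D_mod · Δy = -2.58183 × (+0.0115) = -0.029691 = -2.9691%.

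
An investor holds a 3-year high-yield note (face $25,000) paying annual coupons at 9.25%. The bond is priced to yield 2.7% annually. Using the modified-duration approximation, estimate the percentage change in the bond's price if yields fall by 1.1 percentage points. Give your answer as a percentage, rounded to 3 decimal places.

Periodic yield y = 0.027. Modified duration first:
  t   CF        PV=CF/(1+0.027)^t    t·PV
  1     2,312.50     2,251.7040     2,251.7040
  2     2,312.50     2,192.5063     4,385.0126
  3    27,312.50    25,214.4862    75,643.4587
  Σ                 29,658.6966    82,280.1753
P = 29,658.6966; D_Mac = 2.77423 yrs; D_mod = 2.77423/(1+0.027) = 2.70130 yrs.
ΔP/P ≈ -D_mod · Δy = -2.70130 × (-0.011) = +0.029714 = +2.9714%.

+2.971%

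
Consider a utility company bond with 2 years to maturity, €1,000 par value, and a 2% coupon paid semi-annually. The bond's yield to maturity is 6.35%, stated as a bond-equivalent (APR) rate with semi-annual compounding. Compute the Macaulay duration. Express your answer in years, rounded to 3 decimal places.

Periodic yield y = 0.03175. Discount each cash flow and weight by its period:
  t   CF        PV=CF/(1+0.03175)^t    t·PV
  1        10.00         9.6923         9.6923
  2        10.00         9.3940        18.7880
  3        10.00         9.1049        27.3148
  4     1,010.00       891.2991     3,565.1964
  Σ                    919.4903     3,620.9914
Price P = Σ PV = 919.4903.
Macaulay duration = Σ(t·PV) / P = 3,620.9914 / 919.4903 = 3.93804 half-year periods.
In years: 3.93804 / 2 = 1.96902 years.

1.969 years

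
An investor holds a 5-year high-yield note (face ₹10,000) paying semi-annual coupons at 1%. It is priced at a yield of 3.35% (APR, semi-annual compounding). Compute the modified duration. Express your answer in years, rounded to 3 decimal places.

Periodic yield y = 0.01675. First find Macaulay duration:
  t   CF        PV=CF/(1+0.01675)^t    t·PV
  1        50.00        49.1763        49.1763
  2        50.00        48.3662        96.7323
  3        50.00        47.5694       142.7081
  4        50.00        46.7857       187.1429
  5        50.00        46.0150       230.0748
  6        50.00        45.2569       271.5415
  7        50.00        44.5113       311.5794
  8        50.00        43.7781       350.2245
  9        50.00        43.0569       387.5118
  10   10,050.00     8,511.8557    85,118.5567
  Σ                  8,926.3714    87,145.2483
P = 8,926.3714; Macaulay duration = 87,145.2483 / 8,926.3714 = 9.76267 half-year periods = 4.88134 years.
Modified duration = D_Mac / (1 + y) = 4.88134 / 1.01675 = 4.80092 years.

4.801 years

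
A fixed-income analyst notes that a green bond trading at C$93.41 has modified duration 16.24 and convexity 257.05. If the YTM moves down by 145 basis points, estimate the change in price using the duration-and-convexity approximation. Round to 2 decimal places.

+C$24.52

Duration effect: -D_mod·Δy = -16.24 × (-0.0145) = +0.235480
Convexity effect: ½·C·(Δy)² = 0.5 × 257.05 × (-0.0145)² = +0.02702238125
ΔP/P ≈ +0.235480 + 0.02702238125 = +0.26250238125
ΔP ≈ 93.41 × (+0.26250238125) = +24.5203474325625.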